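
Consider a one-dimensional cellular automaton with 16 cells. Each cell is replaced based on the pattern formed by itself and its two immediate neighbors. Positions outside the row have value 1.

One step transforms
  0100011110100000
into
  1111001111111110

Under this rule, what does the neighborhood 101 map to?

At position 0 the neighborhood is 101; the next row has 1 there.

1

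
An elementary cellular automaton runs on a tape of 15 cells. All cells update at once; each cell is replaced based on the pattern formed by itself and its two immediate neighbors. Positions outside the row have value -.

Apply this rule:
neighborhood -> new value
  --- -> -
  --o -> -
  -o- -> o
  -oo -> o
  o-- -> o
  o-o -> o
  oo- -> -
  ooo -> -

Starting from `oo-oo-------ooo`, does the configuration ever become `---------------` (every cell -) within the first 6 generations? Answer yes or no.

no

o-oo-o------o--
ooo-ooo-----oo-
o--oo--o----o-o
oo-o-o-oo---ooo
o-oooooo-o--o--
ooo-----ooo-oo-
generation 6 is ooo-----ooo-oo-, still not uniform -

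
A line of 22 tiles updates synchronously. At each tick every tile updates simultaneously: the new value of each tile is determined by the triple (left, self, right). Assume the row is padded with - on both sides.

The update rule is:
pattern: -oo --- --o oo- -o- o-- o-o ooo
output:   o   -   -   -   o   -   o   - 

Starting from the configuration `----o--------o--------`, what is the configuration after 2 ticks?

----o--------o--------  (fixed point — unchanged through tick 2)

----o--------o--------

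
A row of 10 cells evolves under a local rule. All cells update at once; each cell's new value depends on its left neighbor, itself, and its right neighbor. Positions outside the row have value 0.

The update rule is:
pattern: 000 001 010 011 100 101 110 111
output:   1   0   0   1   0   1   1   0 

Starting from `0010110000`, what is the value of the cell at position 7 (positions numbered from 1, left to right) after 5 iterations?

iteration 1: 1001110111
iteration 2: 0001011101
iteration 3: 1100110110
iteration 4: 1100111110
iteration 5: 1100100010
position 7 holds 0

0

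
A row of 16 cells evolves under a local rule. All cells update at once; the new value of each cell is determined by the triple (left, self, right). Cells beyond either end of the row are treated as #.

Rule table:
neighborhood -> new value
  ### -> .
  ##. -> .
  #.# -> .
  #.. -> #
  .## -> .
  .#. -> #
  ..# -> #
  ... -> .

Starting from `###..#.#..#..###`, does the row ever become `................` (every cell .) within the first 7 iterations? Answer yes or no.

...###.######...
#.#..........#.#
..##........##..
##..#......#..##
..####....####..
##....#..#....##
..#..######..#..
iteration 7 is ..#..######..#.., still not uniform .

no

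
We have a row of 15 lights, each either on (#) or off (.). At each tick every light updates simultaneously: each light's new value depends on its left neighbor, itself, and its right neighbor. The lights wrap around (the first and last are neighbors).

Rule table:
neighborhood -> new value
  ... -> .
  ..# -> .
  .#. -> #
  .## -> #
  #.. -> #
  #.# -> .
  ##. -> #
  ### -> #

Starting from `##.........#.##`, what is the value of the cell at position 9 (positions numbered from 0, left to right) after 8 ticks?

#

###........#.##
####.......#.##
#####......#.##
######.....#.##
#######....#.##
########...#.##
#########..#.##
##########.#.##
position 9 holds #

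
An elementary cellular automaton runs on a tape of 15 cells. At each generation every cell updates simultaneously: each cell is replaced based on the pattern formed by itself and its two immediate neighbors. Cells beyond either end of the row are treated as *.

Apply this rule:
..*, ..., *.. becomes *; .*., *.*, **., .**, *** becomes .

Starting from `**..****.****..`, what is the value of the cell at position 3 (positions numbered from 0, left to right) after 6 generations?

generation 1: ..**.........**
generation 2: **..*********..
generation 3: ..**.........**  (repeats generation 1; period 2)
generation 6: **..*********..
position 3 holds .

.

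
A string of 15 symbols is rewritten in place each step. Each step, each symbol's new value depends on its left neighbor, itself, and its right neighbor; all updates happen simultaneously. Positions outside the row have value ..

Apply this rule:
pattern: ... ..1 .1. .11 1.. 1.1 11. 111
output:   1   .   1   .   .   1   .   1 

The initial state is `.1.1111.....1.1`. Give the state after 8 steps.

.11.11..111.111
...1.....1.1.1.
11.1.111.11111.
..111.1.1.111..
1..1.11111.1..1
1..11.111.11..1
1....1.1.1....1
1.11.11111.11.1

1.11.11111.11.1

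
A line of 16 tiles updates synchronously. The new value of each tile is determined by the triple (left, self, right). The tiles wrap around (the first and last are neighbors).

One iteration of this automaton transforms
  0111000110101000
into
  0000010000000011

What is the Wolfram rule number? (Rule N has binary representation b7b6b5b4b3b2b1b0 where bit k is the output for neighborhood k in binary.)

position 2: 111 → 0  (bit 7 = 0)
position 3: 110 → 0  (bit 6 = 0)
position 9: 101 → 0  (bit 5 = 0)
position 4: 100 → 0  (bit 4 = 0)
position 1: 011 → 0  (bit 3 = 0)
position 10: 010 → 0  (bit 2 = 0)
position 0: 001 → 0  (bit 1 = 0)
position 5: 000 → 1  (bit 0 = 1)
bits b7..b0 = 00000001 = 1

1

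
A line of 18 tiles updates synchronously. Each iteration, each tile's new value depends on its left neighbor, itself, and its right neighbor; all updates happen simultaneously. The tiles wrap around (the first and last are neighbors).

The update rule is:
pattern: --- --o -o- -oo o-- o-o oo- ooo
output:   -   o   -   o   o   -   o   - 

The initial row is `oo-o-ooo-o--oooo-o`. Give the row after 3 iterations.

-o---o-oo-o-o-oo--

-o---o-o--ooo--o-o
--o-o---ooo-ooo---
-o---o-oo-o-o-oo--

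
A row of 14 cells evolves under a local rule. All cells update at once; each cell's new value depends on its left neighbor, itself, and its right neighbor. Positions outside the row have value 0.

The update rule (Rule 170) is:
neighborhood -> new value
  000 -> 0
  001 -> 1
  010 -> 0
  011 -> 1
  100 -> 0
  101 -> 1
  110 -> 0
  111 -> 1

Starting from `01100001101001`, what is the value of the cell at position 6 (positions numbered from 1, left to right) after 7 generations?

0

11000011010010
10000110100100
00001101001000
00011010010000
00110100100000
01101001000000
11010010000000
position 6 holds 0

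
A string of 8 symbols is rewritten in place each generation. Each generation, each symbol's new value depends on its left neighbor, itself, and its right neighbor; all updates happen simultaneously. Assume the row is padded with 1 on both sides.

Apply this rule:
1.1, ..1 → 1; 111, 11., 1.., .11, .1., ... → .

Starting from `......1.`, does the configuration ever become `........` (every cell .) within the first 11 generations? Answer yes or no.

no

.....1.1
....1.1.
...1.1.1
..1.1.1.
.1.1.1.1
1.1.1.1.
.1.1.1.1  (repeats generation 5; period 2)
generation 11: .1.1.1.1
generation 11 is .1.1.1.1, still not uniform .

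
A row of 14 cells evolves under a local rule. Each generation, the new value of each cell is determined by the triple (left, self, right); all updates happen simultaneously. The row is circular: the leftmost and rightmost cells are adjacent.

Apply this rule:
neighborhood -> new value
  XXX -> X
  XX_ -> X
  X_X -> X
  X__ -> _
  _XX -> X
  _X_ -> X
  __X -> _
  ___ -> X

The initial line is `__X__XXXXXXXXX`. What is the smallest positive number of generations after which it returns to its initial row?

__X__XXXXXXXXX

1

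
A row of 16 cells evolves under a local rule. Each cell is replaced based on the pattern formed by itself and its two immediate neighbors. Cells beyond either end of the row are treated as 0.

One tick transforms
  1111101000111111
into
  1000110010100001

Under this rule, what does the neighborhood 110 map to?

1

At position 4 the neighborhood is 110; the next row has 1 there.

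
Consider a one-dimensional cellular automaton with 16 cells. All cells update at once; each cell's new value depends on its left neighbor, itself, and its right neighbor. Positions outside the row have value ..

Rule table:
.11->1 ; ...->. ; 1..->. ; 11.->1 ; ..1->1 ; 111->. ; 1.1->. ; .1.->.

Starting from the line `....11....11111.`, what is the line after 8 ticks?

...111...11...1.
..11.1..111..1..
.111...11.1.1...
11.1..111.......
11...11.1.......
11..111.........
11.11.1.........
11.11...........

11.11...........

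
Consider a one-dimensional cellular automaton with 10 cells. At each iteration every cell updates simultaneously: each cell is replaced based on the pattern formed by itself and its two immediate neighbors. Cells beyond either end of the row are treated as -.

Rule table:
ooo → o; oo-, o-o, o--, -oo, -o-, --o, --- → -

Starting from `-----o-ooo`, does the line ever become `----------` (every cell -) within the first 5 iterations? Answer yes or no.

--------o-
----------
all cells are - at iteration 2

yes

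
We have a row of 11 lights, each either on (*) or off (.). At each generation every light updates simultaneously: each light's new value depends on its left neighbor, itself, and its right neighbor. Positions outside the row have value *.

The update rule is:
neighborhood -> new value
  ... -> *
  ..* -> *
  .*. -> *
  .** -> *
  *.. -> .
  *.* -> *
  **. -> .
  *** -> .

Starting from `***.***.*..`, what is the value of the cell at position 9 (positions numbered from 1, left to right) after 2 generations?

...**..**.*
.***..**.**
position 9 holds .

.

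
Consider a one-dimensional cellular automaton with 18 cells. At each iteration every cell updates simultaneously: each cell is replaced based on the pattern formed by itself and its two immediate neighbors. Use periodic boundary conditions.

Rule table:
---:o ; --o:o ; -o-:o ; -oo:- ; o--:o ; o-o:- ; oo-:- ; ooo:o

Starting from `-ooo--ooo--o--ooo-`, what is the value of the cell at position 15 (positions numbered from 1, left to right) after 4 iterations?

o

iteration 1: o-o-oo-o-ooooo-o-o
iteration 2: --o----o--ooo--o--
iteration 3: oooooooooo-o-ooooo
iteration 4: ooooooooo--o--oooo
position 15 holds o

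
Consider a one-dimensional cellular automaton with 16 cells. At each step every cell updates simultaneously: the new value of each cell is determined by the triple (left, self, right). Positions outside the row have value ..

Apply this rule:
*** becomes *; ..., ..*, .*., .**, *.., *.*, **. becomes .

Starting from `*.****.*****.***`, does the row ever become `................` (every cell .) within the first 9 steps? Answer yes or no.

yes

step 1: ...**...***...*.
step 2: .........*......
step 3: ................
all cells are . at step 3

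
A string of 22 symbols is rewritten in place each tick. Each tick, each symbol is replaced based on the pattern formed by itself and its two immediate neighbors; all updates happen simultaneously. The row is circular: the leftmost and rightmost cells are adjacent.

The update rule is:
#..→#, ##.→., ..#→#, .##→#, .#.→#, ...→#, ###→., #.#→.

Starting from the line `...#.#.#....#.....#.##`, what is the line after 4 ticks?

#......#..............

####.#.############.#.
#....#.#............#.
######.##############.
#......#..............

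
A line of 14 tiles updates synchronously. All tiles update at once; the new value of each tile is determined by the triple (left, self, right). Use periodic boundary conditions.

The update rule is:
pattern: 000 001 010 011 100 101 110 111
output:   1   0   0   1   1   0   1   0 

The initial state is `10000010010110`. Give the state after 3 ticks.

00101110110101

01111001000110
01001100110111
00101110110101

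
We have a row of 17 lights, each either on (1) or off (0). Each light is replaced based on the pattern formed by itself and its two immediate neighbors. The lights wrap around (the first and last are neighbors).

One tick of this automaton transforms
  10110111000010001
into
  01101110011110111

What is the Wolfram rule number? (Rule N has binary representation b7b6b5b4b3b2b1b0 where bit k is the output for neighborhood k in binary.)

175

position 6: 111 → 1  (bit 7 = 1)
position 0: 110 → 0  (bit 6 = 0)
position 1: 101 → 1  (bit 5 = 1)
position 8: 100 → 0  (bit 4 = 0)
position 2: 011 → 1  (bit 3 = 1)
position 12: 010 → 1  (bit 2 = 1)
position 11: 001 → 1  (bit 1 = 1)
position 9: 000 → 1  (bit 0 = 1)
bits b7..b0 = 10101111 = 175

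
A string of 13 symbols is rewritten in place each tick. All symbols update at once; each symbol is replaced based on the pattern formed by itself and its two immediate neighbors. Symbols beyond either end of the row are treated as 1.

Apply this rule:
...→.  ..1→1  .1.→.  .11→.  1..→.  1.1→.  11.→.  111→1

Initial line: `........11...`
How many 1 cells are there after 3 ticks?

.......1....1
......1....1.
.....1....1..
count of 1: 2

2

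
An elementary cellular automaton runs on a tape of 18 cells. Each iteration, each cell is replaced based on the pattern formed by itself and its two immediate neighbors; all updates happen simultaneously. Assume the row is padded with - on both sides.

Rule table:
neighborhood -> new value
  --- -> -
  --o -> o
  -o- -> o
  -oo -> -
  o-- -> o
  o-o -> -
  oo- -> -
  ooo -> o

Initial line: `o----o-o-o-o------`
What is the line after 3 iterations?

-o--o-oo-oo-ooo---

oo--oo-o-o-oo-----
--oo---o-o---o----
-o--o-oo-oo-ooo---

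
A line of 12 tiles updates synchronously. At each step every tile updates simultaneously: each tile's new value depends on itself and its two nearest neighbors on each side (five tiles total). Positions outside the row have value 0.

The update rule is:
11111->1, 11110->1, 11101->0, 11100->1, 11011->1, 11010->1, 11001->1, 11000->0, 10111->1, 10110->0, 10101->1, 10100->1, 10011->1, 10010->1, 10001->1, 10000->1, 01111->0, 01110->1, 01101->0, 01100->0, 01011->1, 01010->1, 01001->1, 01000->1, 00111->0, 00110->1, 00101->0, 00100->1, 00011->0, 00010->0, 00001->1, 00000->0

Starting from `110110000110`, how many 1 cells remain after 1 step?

101000110100
count of 1: 5

5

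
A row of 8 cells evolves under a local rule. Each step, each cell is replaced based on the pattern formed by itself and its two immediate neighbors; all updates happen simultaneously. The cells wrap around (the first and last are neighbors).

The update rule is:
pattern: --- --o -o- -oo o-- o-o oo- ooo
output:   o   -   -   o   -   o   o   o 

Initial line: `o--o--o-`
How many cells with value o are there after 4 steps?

-------o
-ooooo--
-ooooo-o
ooooooo-
count of o: 7

7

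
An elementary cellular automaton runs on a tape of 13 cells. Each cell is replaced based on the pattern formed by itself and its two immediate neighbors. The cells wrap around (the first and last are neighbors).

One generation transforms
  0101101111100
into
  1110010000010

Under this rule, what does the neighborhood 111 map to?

At position 7 the neighborhood is 111; the next row has 0 there.

0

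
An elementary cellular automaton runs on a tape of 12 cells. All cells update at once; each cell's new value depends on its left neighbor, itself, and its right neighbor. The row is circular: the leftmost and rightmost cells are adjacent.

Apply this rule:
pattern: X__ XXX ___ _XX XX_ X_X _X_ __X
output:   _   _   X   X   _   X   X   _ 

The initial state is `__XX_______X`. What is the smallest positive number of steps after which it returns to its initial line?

step 1: __X__XXXXX_X
step 2: __X__X____XX
step 3: __X__X_XX_X_
step 4: X_X__XXX_XX_
step 5: XXX__X__XX_X
step 6: _____X__X_XX
step 7: _XXX_X__XXX_
step 8: _X__XX__X___
step 9: _X__X___X_XX
step 10: XX__X_X_XXX_
step 11: X___XXXXX__X
step 12: __X_X______X
step 13: __XXX_XXXX_X
step 14: __X__XX___XX
step 15: __X__X__X_X_
step 16: X_X__X__XXX_
step 17: XXX__X__X__X
step 18: _____X__X__X
step 19: _XXX_X__X__X
step 20: XX__XX__X__X
step 21: ____X___X__X
step 22: _XX_X_X_X__X
step 23: XX_XXXXXX__X
step 24: __XX_______X

24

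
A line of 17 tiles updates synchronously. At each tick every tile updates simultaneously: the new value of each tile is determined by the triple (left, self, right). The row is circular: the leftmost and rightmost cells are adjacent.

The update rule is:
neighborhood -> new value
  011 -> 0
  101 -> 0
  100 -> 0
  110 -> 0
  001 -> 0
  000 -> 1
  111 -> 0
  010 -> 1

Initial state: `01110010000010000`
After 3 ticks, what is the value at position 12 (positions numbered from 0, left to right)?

00000010111010111
01111010000010000
00000010111010111
position 12 holds 1

1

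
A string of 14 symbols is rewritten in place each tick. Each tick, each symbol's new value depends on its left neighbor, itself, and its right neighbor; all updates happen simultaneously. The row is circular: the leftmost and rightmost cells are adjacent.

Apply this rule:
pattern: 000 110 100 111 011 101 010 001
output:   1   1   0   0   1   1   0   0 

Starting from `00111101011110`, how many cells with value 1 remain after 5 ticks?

5

10100110110010
01000111110001
10010100010100
00001001001000
11100000000011
count of 1: 5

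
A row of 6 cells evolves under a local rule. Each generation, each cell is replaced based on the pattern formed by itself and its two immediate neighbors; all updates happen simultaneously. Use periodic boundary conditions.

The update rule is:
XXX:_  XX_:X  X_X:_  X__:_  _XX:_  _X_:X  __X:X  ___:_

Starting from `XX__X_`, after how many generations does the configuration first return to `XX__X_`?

generation 1: _X_XX_
generation 2: XX__X_

2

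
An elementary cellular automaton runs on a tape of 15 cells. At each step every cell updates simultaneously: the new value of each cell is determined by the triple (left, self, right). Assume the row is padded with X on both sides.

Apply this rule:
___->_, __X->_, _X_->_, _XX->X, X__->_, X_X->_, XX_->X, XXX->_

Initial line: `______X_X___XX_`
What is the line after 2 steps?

____________XX_

____________XX_
____________XX_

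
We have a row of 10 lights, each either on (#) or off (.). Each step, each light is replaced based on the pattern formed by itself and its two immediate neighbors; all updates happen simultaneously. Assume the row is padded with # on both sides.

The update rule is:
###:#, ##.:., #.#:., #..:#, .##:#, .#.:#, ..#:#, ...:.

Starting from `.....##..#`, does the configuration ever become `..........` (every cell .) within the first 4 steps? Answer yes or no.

step 1: #...##.###
step 2: .#.##..###
step 3: .#.#.#####
step 4: .#.#.#####
step 4 is .#.#.#####, still not uniform .

no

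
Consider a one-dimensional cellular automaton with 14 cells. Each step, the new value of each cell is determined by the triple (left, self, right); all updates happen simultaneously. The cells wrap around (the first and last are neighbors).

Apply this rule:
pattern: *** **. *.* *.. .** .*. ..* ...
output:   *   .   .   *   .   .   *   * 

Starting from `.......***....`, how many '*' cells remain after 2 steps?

*******.*.****
******.....***
count of *: 9

9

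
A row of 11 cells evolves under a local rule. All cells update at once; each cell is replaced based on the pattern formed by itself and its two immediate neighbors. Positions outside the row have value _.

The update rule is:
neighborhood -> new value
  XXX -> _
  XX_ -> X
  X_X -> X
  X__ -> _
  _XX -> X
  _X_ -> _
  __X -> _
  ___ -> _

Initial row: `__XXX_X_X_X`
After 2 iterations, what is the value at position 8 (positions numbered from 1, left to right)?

__X_XX_X_X_
___XXXX_X__
position 8 holds _

_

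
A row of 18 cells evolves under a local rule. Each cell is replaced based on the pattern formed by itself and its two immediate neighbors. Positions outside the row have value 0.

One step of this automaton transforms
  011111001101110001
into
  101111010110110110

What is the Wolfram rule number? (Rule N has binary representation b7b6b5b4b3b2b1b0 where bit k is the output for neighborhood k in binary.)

position 2: 111 → 1  (bit 7 = 1)
position 5: 110 → 1  (bit 6 = 1)
position 10: 101 → 1  (bit 5 = 1)
position 6: 100 → 0  (bit 4 = 0)
position 1: 011 → 0  (bit 3 = 0)
position 17: 010 → 0  (bit 2 = 0)
position 0: 001 → 1  (bit 1 = 1)
position 15: 000 → 1  (bit 0 = 1)
bits b7..b0 = 11100011 = 227

227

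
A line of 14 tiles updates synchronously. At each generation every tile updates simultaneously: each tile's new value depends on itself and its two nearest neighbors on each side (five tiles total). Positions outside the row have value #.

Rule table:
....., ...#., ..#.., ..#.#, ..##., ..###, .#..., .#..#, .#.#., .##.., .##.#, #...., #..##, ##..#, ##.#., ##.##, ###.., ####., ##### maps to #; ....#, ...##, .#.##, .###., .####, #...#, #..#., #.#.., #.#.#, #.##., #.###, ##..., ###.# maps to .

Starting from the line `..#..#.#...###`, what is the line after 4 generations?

#...###.##....

#.##.##.#..#.#
.#.##.##.#.#..
#...##.##.#.##
#...###.##....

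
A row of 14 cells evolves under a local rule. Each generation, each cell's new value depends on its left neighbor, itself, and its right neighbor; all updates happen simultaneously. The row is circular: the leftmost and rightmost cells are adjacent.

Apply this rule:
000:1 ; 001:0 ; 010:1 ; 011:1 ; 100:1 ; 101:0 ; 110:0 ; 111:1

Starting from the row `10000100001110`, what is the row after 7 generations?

11110111101100
11100111001010
11010110101010
10010100101010
11010110101010  (repeats generation 3; period 2)
generation 7: 11010110101010

11010110101010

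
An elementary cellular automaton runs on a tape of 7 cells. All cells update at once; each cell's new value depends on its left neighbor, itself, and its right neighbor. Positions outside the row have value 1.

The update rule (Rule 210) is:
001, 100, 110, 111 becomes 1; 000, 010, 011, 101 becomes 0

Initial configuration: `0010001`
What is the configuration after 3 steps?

1101010
1100000
1110001

1110001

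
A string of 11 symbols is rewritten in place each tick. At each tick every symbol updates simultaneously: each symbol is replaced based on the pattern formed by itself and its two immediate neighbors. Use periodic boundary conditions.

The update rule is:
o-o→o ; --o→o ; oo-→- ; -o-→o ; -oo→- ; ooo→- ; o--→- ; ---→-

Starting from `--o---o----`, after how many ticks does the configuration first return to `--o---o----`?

-oo--oo----
o---o------
o--oo-----o
--o------o-
-oo-----oo-
o------o---
o-----oo--o
-----o---o-
----oo--oo-
---o---o---
--oo--oo---
-o---o-----
oo--oo-----
---o------o
--oo-----oo
-o------o--
oo-----oo--
------o---o
-----oo--oo
----o---o--
---oo--oo--
--o---o----

22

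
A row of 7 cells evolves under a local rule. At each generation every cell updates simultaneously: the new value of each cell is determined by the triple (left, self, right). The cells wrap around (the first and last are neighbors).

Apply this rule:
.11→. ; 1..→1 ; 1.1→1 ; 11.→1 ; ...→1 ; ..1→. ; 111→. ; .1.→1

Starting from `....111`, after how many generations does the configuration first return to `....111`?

14

111...1
..111..
1...111
111....
..1111.
1....11
1111...
...111.
11...11
.111...
...1111
11....1
.1111..
....111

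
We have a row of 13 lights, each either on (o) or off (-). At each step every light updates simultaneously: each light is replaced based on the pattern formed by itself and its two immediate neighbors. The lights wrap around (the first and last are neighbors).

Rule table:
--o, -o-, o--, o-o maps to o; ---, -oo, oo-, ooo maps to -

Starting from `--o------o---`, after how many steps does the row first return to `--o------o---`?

4

-ooo----ooo--
o---o--o---o-
oo-oooooo-ooo
--o------o---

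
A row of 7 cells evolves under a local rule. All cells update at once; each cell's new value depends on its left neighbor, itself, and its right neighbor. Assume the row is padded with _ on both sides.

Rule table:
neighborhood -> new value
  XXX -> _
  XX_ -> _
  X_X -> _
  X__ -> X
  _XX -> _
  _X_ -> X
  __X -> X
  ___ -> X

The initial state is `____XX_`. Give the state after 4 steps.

XXXX__X
____XXX
XXXX___
____XXX

____XXX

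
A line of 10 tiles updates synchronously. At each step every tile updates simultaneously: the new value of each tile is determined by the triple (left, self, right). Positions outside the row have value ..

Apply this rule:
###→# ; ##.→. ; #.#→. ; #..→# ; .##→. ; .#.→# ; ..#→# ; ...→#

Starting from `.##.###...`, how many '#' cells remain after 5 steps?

5

#....#.###
######..#.
.####.####
#.##...##.
#...###..#
count of #: 5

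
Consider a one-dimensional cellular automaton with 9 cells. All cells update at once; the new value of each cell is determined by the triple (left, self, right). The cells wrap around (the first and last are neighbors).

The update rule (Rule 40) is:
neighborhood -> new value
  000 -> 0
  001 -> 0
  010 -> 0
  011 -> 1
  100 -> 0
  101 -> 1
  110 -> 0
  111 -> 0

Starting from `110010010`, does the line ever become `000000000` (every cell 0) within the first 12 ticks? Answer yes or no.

100000001
000000001
000000000
all cells are 0 at tick 3

yes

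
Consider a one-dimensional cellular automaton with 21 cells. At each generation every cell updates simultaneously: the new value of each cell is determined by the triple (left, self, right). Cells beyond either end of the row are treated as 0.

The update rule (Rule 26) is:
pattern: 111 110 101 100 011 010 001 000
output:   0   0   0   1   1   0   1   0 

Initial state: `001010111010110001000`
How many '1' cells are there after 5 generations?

010000100000101010100
101001010001000000010
000110001010100000101
001101010000010001000
011000001000101010100
count of 1: 7

7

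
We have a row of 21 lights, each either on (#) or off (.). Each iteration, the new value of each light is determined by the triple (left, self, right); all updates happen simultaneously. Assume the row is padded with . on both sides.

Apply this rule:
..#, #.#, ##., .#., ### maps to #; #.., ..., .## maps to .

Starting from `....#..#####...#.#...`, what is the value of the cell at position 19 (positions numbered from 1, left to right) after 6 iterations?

iteration 1: ...##.#.####..####...
iteration 2: ..#.####.###.#.###...
iteration 3: .###.####.#####.##...
iteration 4: #.###.####.#####.#...
iteration 5: ##.###.####.######...
iteration 6: .##.###.####.#####...
position 19 holds .

.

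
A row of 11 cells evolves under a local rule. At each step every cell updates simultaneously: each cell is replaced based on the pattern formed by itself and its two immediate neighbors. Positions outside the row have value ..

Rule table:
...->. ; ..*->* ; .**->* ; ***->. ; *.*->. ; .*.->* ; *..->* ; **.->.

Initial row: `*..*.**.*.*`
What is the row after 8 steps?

****.*..*.*
*....****.*
**..**....*
*.***.*..**
*.*...****.
*.**.**...*
*.*..*.*.**
*.****.*.*.

*.****.*.*.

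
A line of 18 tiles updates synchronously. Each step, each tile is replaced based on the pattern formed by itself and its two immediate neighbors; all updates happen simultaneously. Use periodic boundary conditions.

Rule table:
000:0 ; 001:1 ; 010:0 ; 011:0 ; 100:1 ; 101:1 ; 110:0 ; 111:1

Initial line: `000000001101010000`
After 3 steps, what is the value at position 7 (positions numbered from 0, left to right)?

1

step 1: 000000010010101000
step 2: 000000101101010100
step 3: 000001010010101010
position 7 holds 1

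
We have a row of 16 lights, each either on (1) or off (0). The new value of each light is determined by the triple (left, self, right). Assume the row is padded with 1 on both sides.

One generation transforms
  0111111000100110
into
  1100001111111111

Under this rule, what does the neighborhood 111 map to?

At position 2 the neighborhood is 111; the next row has 0 there.

0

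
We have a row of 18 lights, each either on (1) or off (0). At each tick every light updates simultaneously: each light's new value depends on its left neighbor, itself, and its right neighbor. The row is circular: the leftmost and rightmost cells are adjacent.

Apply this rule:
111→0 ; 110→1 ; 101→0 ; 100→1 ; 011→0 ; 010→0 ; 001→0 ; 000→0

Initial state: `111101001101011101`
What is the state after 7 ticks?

000100000100100100

000100100100000100
000010010010000010
000001001001000001
100000100100100000
010000010010010000
001000001001001000
000100000100100100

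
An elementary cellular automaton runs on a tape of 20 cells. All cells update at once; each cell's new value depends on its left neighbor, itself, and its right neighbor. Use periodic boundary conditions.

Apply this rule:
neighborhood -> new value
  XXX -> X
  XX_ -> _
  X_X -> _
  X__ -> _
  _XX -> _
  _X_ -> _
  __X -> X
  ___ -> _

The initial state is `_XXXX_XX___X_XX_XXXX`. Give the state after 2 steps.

_X_______X______X___

__XX______X______XX_
_X_______X______X___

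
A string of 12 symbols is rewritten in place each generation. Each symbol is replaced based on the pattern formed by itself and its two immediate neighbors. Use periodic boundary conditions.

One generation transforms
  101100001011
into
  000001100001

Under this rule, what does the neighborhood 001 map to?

0

At position 7 the neighborhood is 001; the next row has 0 there.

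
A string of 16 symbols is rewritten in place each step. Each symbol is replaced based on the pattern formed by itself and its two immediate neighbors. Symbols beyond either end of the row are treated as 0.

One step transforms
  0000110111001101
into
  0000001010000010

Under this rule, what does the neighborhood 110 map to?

At position 5 the neighborhood is 110; the next row has 0 there.

0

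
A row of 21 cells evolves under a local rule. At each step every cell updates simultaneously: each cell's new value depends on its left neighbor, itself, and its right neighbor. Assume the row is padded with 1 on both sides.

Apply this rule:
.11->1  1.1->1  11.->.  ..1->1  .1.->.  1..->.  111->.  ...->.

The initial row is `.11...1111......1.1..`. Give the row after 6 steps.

11...11........1.1..1
....11........1.1..11
...11........1.1..11.
..11........1.1..11.1
.11........1.1..11.11
11........1.1..11.11.

11........1.1..11.11.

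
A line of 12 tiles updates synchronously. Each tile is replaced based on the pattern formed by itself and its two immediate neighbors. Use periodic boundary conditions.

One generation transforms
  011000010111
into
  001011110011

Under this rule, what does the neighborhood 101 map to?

At position 0 the neighborhood is 101; the next row has 0 there.

0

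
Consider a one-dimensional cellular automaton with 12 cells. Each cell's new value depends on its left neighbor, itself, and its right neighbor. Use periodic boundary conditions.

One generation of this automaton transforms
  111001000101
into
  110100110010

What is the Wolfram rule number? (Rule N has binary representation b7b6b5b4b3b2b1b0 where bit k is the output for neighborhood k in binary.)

177

position 0: 111 → 1  (bit 7 = 1)
position 2: 110 → 0  (bit 6 = 0)
position 10: 101 → 1  (bit 5 = 1)
position 3: 100 → 1  (bit 4 = 1)
position 11: 011 → 0  (bit 3 = 0)
position 5: 010 → 0  (bit 2 = 0)
position 4: 001 → 0  (bit 1 = 0)
position 7: 000 → 1  (bit 0 = 1)
bits b7..b0 = 10110001 = 177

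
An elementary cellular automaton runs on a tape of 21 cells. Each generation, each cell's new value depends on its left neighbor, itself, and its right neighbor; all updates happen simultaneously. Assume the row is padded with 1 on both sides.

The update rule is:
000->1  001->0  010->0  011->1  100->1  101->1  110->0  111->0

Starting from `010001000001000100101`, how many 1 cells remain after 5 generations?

10

generation 1: 101100111100110010011
generation 2: 011010100010101001010
generation 3: 110101011001010100101
generation 4: 001010110100101010011
generation 5: 100101101010010101010
count of 1: 10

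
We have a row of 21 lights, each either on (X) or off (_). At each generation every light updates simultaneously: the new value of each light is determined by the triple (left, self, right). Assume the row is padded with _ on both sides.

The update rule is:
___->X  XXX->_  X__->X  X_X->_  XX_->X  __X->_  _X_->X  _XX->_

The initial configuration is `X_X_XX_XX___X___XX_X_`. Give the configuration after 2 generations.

X_XX_XX___X___XX_X__X

generation 1: X_X__X__XXX_XXX__X_XX
generation 2: X_XX_XX___X___XX_X__X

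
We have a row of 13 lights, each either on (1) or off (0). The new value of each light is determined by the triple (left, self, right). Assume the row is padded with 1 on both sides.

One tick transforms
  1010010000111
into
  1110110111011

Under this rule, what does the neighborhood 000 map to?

1

At position 7 the neighborhood is 000; the next row has 1 there.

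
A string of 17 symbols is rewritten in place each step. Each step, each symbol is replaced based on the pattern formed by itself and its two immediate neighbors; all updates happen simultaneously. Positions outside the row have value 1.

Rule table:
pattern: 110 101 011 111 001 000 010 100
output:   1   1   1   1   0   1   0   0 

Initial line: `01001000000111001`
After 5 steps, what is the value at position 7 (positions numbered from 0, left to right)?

10000011110111001
10111011111111001
11111111111111001
11111111111111001  (fixed point — unchanged through step 5)
position 7 holds 1

1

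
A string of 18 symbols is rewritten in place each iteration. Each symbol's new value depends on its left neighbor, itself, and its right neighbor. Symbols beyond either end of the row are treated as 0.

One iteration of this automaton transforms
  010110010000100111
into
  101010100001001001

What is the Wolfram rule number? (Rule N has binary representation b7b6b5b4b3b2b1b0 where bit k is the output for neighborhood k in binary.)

position 16: 111 → 0  (bit 7 = 0)
position 4: 110 → 1  (bit 6 = 1)
position 2: 101 → 1  (bit 5 = 1)
position 5: 100 → 0  (bit 4 = 0)
position 3: 011 → 0  (bit 3 = 0)
position 1: 010 → 0  (bit 2 = 0)
position 0: 001 → 1  (bit 1 = 1)
position 9: 000 → 0  (bit 0 = 0)
bits b7..b0 = 01100010 = 98

98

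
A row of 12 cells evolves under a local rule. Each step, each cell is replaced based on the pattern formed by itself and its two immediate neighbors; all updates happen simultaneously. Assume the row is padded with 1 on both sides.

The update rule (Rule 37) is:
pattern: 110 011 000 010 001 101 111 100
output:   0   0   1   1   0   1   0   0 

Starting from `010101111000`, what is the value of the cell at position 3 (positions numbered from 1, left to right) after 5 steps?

1

step 1: 111110000010
step 2: 000000111011
step 3: 011110000100
step 4: 100000110100
step 5: 001110001100
position 3 holds 1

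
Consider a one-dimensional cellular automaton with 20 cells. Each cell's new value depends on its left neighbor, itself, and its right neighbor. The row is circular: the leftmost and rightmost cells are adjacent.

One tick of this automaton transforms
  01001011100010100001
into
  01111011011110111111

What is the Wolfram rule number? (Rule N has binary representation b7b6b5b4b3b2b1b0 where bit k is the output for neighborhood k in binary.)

159

position 7: 111 → 1  (bit 7 = 1)
position 8: 110 → 0  (bit 6 = 0)
position 0: 101 → 0  (bit 5 = 0)
position 2: 100 → 1  (bit 4 = 1)
position 6: 011 → 1  (bit 3 = 1)
position 1: 010 → 1  (bit 2 = 1)
position 3: 001 → 1  (bit 1 = 1)
position 10: 000 → 1  (bit 0 = 1)
bits b7..b0 = 10011111 = 159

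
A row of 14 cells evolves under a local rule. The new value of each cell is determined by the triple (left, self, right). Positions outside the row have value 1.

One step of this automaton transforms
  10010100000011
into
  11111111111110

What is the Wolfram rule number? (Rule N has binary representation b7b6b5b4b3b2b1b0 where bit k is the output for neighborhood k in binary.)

127

position 13: 111 → 0  (bit 7 = 0)
position 0: 110 → 1  (bit 6 = 1)
position 4: 101 → 1  (bit 5 = 1)
position 1: 100 → 1  (bit 4 = 1)
position 12: 011 → 1  (bit 3 = 1)
position 3: 010 → 1  (bit 2 = 1)
position 2: 001 → 1  (bit 1 = 1)
position 7: 000 → 1  (bit 0 = 1)
bits b7..b0 = 01111111 = 127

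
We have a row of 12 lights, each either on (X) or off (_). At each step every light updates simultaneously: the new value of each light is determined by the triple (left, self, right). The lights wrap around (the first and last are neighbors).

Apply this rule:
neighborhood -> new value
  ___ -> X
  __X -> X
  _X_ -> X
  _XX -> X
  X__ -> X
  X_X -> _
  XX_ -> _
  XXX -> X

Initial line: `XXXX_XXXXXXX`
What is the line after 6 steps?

XXXXXXXXXX_X

step 1: XXX__XXXXXXX
step 2: XX_XXXXXXXXX
step 3: X__XXXXXXXXX
step 4: _XXXXXXXXXXX
step 5: _XXXXXXXXXX_
step 6: XXXXXXXXXX_X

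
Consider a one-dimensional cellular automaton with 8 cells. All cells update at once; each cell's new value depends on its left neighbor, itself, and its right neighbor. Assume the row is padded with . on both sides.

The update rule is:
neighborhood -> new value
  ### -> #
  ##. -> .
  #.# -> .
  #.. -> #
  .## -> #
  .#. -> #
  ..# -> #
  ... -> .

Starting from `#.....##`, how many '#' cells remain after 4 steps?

step 1: ##...##.
step 2: #.#.##.#
step 3: #.#.#..#
step 4: #.#.####
count of #: 6

6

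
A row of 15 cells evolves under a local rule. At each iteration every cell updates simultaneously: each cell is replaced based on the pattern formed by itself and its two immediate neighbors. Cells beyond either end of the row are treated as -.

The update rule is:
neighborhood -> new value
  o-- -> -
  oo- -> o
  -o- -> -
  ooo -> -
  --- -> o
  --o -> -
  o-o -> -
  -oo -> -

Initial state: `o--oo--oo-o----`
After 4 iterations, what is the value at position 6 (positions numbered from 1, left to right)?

iteration 1: ----o---o---ooo
iteration 2: ooo---o---o---o
iteration 3: --o-o---o---o--
iteration 4: o-----o---o---o
position 6 holds -

-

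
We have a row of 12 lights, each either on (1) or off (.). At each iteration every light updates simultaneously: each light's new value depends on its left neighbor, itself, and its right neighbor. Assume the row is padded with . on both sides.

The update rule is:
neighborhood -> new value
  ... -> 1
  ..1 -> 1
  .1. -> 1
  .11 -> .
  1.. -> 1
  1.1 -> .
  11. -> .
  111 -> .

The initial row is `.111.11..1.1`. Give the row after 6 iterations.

1......111.1
1111111....1
.......11111
1111111.....
.......11111  (repeats iteration 3; period 2)
iteration 6: 1111111.....

1111111.....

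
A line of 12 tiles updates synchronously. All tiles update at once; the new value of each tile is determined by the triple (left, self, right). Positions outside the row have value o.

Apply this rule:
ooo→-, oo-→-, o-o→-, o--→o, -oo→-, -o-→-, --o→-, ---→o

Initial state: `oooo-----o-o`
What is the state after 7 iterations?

iteration 1: ----oooo----
iteration 2: ooo-----ooo-
iteration 3: ---oooo-----
iteration 4: oo-----oooo-
iteration 5: --oooo------
iteration 6: o-----ooooo-
iteration 7: -oooo-------

-oooo-------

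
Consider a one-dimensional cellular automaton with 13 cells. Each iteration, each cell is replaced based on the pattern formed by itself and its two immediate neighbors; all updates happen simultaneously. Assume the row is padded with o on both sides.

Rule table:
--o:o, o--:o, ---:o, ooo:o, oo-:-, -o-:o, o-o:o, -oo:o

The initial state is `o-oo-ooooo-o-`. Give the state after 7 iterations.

iteration 1: -oo-ooooo-ooo
iteration 2: oo-ooooo-oooo
iteration 3: o-ooooo-ooooo
iteration 4: -ooooo-oooooo
iteration 5: ooooo-ooooooo
iteration 6: oooo-oooooooo
iteration 7: ooo-ooooooooo

ooo-ooooooooo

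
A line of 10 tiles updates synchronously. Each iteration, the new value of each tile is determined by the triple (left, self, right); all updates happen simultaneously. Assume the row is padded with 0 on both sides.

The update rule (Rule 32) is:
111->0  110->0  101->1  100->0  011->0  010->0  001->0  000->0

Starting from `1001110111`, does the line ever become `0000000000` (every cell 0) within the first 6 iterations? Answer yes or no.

yes

0000001000
0000000000
all cells are 0 at iteration 2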